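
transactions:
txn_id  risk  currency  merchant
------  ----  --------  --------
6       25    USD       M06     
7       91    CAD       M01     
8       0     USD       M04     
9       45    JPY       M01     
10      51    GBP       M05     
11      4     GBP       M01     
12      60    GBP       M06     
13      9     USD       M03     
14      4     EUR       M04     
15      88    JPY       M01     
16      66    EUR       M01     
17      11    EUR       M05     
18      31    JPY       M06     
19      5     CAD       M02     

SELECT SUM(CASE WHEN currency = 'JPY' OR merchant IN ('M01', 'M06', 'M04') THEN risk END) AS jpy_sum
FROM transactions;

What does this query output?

414

txn_id=6: ✓ → 25
txn_id=7: ✓ → 91
txn_id=8: ✓ → 0
txn_id=9: ✓ → 45
txn_id=10: ✗
txn_id=11: ✓ → 4
txn_id=12: ✓ → 60
txn_id=13: ✗
txn_id=14: ✓ → 4
txn_id=15: ✓ → 88
txn_id=16: ✓ → 66
txn_id=17: ✗
txn_id=18: ✓ → 31
txn_id=19: ✗
jpy_sum = 25 + 91 + 45 + 4 + 60 + 4 + 88 + 66 + 31 = 414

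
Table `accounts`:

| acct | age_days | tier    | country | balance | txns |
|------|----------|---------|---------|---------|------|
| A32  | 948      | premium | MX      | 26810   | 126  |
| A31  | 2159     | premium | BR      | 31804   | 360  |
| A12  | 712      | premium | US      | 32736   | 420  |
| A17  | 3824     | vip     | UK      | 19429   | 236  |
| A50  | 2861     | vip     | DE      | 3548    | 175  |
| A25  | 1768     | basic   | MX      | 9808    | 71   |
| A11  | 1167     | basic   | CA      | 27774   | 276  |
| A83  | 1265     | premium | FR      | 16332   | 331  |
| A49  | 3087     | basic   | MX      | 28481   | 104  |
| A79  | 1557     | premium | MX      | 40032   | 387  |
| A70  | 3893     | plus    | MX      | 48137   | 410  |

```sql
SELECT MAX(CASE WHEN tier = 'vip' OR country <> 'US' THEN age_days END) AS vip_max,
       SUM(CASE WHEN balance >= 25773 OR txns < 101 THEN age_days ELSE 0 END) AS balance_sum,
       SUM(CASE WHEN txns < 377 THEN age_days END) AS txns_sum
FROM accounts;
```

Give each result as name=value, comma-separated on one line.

vip_max=3893, balance_sum=15291, txns_sum=17079

[vip_max: tier = 'vip' OR country <> 'US']
acct=A32: ✓ → 948
acct=A31: ✓ → 2159
acct=A12: ✗
acct=A17: ✓ → 3824
acct=A50: ✓ → 2861
acct=A25: ✓ → 1768
acct=A11: ✓ → 1167
acct=A83: ✓ → 1265
acct=A49: ✓ → 3087
acct=A79: ✓ → 1557
acct=A70: ✓ → 3893
vip_max = MAX(948, 2159, 3824, 2861, 1768, 1167, 1265, 3087, 1557, 3893) = 3893
—
[balance_sum: balance >= 25773 OR txns < 101]
acct=A32: ✓ → 948
acct=A31: ✓ → 2159
acct=A12: ✓ → 712
acct=A17: ✗
acct=A50: ✗
acct=A25: ✓ → 1768
acct=A11: ✓ → 1167
acct=A83: ✗
acct=A49: ✓ → 3087
acct=A79: ✓ → 1557
acct=A70: ✓ → 3893
balance_sum = 948 + 2159 + 712 + 1768 + 1167 + 3087 + 1557 + 3893 = 15291
—
[txns_sum: txns < 377]
acct=A32: ✓ → 948
acct=A31: ✓ → 2159
acct=A12: ✗
acct=A17: ✓ → 3824
acct=A50: ✓ → 2861
acct=A25: ✓ → 1768
acct=A11: ✓ → 1167
acct=A83: ✓ → 1265
acct=A49: ✓ → 3087
acct=A79: ✗
acct=A70: ✗
txns_sum = 948 + 2159 + 3824 + 2861 + 1768 + 1167 + 1265 + 3087 = 17079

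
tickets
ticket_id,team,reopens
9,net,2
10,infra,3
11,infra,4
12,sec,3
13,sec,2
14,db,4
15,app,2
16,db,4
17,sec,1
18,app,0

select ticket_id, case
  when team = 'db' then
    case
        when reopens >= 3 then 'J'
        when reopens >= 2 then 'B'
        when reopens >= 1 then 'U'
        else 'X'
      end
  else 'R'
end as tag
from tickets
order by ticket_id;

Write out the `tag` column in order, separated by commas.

ticket_id=9: team='net' → outer ELSE → R
ticket_id=10: team='infra' → outer ELSE → R
ticket_id=11: team='infra' → outer ELSE → R
ticket_id=12: team='sec' → outer ELSE → R
ticket_id=13: team='sec' → outer ELSE → R
ticket_id=14: team='db' → inner[reopens >= 3] → J
ticket_id=15: team='app' → outer ELSE → R
ticket_id=16: team='db' → inner[reopens >= 3] → J
ticket_id=17: team='sec' → outer ELSE → R
ticket_id=18: team='app' → outer ELSE → R

R, R, R, R, R, J, R, J, R, R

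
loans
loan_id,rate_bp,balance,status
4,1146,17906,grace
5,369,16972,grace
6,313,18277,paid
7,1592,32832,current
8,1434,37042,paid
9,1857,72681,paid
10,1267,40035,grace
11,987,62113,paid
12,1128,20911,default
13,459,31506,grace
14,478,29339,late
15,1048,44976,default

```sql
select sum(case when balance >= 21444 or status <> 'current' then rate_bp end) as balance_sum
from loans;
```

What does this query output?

loan_id=4: ✓ → 1146
loan_id=5: ✓ → 369
loan_id=6: ✓ → 313
loan_id=7: ✓ → 1592
loan_id=8: ✓ → 1434
loan_id=9: ✓ → 1857
loan_id=10: ✓ → 1267
loan_id=11: ✓ → 987
loan_id=12: ✓ → 1128
loan_id=13: ✓ → 459
loan_id=14: ✓ → 478
loan_id=15: ✓ → 1048
balance_sum = 1146 + 369 + 313 + 1592 + 1434 + 1857 + 1267 + 987 + 1128 + 459 + 478 + 1048 = 12078

12078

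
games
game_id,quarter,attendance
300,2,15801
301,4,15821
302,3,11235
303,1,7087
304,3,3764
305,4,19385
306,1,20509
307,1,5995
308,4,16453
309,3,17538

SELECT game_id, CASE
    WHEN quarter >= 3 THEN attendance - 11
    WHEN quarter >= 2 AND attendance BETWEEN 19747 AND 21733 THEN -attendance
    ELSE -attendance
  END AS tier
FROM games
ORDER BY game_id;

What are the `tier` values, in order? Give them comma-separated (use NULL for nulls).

-15801, 15810, 11224, -7087, 3753, 19374, -20509, -5995, 16442, 17527

game_id=300: ELSE → -15801
game_id=301: quarter >= 3 → 15810
game_id=302: quarter >= 3 → 11224
game_id=303: ELSE → -7087
game_id=304: quarter >= 3 → 3753
game_id=305: quarter >= 3 → 19374
game_id=306: ELSE → -20509
game_id=307: ELSE → -5995
game_id=308: quarter >= 3 → 16442
game_id=309: quarter >= 3 → 17527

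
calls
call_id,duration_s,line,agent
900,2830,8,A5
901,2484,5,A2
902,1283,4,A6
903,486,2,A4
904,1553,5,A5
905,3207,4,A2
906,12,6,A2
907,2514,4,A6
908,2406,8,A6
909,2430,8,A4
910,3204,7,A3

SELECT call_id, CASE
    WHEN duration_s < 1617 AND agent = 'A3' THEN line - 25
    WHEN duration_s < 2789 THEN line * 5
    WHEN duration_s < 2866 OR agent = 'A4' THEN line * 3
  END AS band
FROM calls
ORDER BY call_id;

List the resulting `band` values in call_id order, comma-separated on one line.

call_id=900: duration_s < 2866 OR agent = 'A4' → 24
call_id=901: duration_s < 2789 → 25
call_id=902: duration_s < 2789 → 20
call_id=903: duration_s < 2789 → 10
call_id=904: duration_s < 2789 → 25
call_id=905: (no match → NULL) → NULL
call_id=906: duration_s < 2789 → 30
call_id=907: duration_s < 2789 → 20
call_id=908: duration_s < 2789 → 40
call_id=909: duration_s < 2789 → 40
call_id=910: (no match → NULL) → NULL

24, 25, 20, 10, 25, NULL, 30, 20, 40, 40, NULL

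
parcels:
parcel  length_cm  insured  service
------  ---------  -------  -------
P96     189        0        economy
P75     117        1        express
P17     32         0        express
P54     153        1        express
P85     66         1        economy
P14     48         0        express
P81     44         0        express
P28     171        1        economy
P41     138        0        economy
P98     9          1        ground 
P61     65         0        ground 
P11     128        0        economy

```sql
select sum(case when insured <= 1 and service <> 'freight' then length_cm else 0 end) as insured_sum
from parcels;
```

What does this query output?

1160

parcel=P96: ✓ → 189
parcel=P75: ✓ → 117
parcel=P17: ✓ → 32
parcel=P54: ✓ → 153
parcel=P85: ✓ → 66
parcel=P14: ✓ → 48
parcel=P81: ✓ → 44
parcel=P28: ✓ → 171
parcel=P41: ✓ → 138
parcel=P98: ✓ → 9
parcel=P61: ✓ → 65
parcel=P11: ✓ → 128
insured_sum = 189 + 117 + 32 + 153 + 66 + 48 + 44 + 171 + 138 + 9 + 65 + 128 = 1160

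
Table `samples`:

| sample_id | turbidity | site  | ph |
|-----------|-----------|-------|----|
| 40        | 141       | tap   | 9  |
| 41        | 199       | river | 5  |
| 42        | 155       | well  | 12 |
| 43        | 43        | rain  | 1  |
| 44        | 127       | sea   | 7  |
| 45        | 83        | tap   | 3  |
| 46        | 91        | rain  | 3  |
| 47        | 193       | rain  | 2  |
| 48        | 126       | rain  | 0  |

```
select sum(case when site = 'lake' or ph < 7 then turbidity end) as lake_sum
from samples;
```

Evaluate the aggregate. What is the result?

735

sample_id=40: ✗
sample_id=41: ✓ → 199
sample_id=42: ✗
sample_id=43: ✓ → 43
sample_id=44: ✗
sample_id=45: ✓ → 83
sample_id=46: ✓ → 91
sample_id=47: ✓ → 193
sample_id=48: ✓ → 126
lake_sum = 199 + 43 + 83 + 91 + 193 + 126 = 735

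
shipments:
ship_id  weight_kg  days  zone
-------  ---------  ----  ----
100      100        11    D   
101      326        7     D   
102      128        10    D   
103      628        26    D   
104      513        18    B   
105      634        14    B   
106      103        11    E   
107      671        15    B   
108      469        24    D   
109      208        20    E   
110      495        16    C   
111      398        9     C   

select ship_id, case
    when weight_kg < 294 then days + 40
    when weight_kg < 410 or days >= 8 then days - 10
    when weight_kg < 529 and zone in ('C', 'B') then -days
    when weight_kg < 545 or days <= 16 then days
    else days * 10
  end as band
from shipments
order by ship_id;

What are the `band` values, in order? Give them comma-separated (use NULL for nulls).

51, -3, 50, 16, 8, 4, 51, 5, 14, 60, 6, -1

ship_id=100: weight_kg < 294 → 51
ship_id=101: weight_kg < 410 or days >= 8 → -3
ship_id=102: weight_kg < 294 → 50
ship_id=103: weight_kg < 410 or days >= 8 → 16
ship_id=104: weight_kg < 410 or days >= 8 → 8
ship_id=105: weight_kg < 410 or days >= 8 → 4
ship_id=106: weight_kg < 294 → 51
ship_id=107: weight_kg < 410 or days >= 8 → 5
ship_id=108: weight_kg < 410 or days >= 8 → 14
ship_id=109: weight_kg < 294 → 60
ship_id=110: weight_kg < 410 or days >= 8 → 6
ship_id=111: weight_kg < 410 or days >= 8 → -1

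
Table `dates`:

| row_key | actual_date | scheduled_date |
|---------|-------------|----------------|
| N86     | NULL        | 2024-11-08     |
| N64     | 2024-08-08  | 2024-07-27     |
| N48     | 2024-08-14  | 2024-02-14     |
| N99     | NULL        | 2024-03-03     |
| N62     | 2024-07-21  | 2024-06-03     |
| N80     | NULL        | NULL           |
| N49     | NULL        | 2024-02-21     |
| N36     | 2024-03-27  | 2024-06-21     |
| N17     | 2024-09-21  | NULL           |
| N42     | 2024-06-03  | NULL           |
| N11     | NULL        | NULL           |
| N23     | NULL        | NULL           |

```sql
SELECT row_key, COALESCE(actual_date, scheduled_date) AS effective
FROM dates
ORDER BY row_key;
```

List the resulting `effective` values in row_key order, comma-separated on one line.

row_key=N11: actual_date=NULL, scheduled_date=NULL (all NULL) → NULL
row_key=N17: actual_date=2024-09-21 → 2024-09-21
row_key=N23: actual_date=NULL, scheduled_date=NULL (all NULL) → NULL
row_key=N36: actual_date=2024-03-27 → 2024-03-27
row_key=N42: actual_date=2024-06-03 → 2024-06-03
row_key=N48: actual_date=2024-08-14 → 2024-08-14
row_key=N49: actual_date=NULL, scheduled_date=2024-02-21 → 2024-02-21
row_key=N62: actual_date=2024-07-21 → 2024-07-21
row_key=N64: actual_date=2024-08-08 → 2024-08-08
row_key=N80: actual_date=NULL, scheduled_date=NULL (all NULL) → NULL
row_key=N86: actual_date=NULL, scheduled_date=2024-11-08 → 2024-11-08
row_key=N99: actual_date=NULL, scheduled_date=2024-03-03 → 2024-03-03

NULL, 2024-09-21, NULL, 2024-03-27, 2024-06-03, 2024-08-14, 2024-02-21, 2024-07-21, 2024-08-08, NULL, 2024-11-08, 2024-03-03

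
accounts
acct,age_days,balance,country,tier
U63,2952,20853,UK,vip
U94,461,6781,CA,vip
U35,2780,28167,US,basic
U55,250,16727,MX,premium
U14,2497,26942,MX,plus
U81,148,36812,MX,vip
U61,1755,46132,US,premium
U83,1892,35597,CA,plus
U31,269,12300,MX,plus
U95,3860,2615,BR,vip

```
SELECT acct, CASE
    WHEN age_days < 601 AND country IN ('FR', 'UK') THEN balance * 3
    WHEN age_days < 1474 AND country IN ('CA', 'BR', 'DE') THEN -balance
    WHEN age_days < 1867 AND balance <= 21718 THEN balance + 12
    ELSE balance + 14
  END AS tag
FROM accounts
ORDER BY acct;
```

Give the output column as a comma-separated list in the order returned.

26956, 12312, 28181, 16739, 46146, 20867, 36826, 35611, -6781, 2629

acct=U14: ELSE → 26956
acct=U31: age_days < 1867 AND balance <= 21718 → 12312
acct=U35: ELSE → 28181
acct=U55: age_days < 1867 AND balance <= 21718 → 16739
acct=U61: ELSE → 46146
acct=U63: ELSE → 20867
acct=U81: ELSE → 36826
acct=U83: ELSE → 35611
acct=U94: age_days < 1474 AND country IN ('CA', 'BR', 'DE') → -6781
acct=U95: ELSE → 2629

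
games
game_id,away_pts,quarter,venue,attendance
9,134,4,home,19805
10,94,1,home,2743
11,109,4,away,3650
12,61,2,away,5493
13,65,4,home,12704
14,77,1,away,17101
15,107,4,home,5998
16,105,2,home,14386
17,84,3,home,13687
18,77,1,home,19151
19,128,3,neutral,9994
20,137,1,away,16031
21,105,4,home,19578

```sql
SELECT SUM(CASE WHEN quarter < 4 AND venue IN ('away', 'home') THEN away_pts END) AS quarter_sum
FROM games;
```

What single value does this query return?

game_id=9: ✗
game_id=10: ✓ → 94
game_id=11: ✗
game_id=12: ✓ → 61
game_id=13: ✗
game_id=14: ✓ → 77
game_id=15: ✗
game_id=16: ✓ → 105
game_id=17: ✓ → 84
game_id=18: ✓ → 77
game_id=19: ✗
game_id=20: ✓ → 137
game_id=21: ✗
quarter_sum = 94 + 61 + 77 + 105 + 84 + 77 + 137 = 635

635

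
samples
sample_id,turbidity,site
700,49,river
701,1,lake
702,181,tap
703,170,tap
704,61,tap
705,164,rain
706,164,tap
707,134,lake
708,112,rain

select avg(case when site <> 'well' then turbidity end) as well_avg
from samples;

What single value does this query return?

sample_id=700: ✓ → 49
sample_id=701: ✓ → 1
sample_id=702: ✓ → 181
sample_id=703: ✓ → 170
sample_id=704: ✓ → 61
sample_id=705: ✓ → 164
sample_id=706: ✓ → 164
sample_id=707: ✓ → 134
sample_id=708: ✓ → 112
well_avg = (49 + 1 + 181 + 170 + 61 + 164 + 164 + 134 + 112) / 9 = 115.1111111111

115.1111111111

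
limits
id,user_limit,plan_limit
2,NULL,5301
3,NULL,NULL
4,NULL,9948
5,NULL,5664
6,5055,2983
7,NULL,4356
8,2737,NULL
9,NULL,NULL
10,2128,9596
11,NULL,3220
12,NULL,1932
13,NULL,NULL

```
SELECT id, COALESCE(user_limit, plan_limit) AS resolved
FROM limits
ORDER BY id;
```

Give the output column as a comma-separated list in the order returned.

5301, NULL, 9948, 5664, 5055, 4356, 2737, NULL, 2128, 3220, 1932, NULL

id=2: user_limit=NULL, plan_limit=5301 → 5301
id=3: user_limit=NULL, plan_limit=NULL (all NULL) → NULL
id=4: user_limit=NULL, plan_limit=9948 → 9948
id=5: user_limit=NULL, plan_limit=5664 → 5664
id=6: user_limit=5055 → 5055
id=7: user_limit=NULL, plan_limit=4356 → 4356
id=8: user_limit=2737 → 2737
id=9: user_limit=NULL, plan_limit=NULL (all NULL) → NULL
id=10: user_limit=2128 → 2128
id=11: user_limit=NULL, plan_limit=3220 → 3220
id=12: user_limit=NULL, plan_limit=1932 → 1932
id=13: user_limit=NULL, plan_limit=NULL (all NULL) → NULL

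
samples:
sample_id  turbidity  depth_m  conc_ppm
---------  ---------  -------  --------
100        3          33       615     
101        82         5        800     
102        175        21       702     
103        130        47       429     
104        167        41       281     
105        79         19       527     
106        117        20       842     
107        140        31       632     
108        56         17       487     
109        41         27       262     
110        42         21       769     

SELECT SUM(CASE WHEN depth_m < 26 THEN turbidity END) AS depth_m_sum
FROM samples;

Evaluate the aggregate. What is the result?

sample_id=100: ✗
sample_id=101: ✓ → 82
sample_id=102: ✓ → 175
sample_id=103: ✗
sample_id=104: ✗
sample_id=105: ✓ → 79
sample_id=106: ✓ → 117
sample_id=107: ✗
sample_id=108: ✓ → 56
sample_id=109: ✗
sample_id=110: ✓ → 42
depth_m_sum = 82 + 175 + 79 + 117 + 56 + 42 = 551

551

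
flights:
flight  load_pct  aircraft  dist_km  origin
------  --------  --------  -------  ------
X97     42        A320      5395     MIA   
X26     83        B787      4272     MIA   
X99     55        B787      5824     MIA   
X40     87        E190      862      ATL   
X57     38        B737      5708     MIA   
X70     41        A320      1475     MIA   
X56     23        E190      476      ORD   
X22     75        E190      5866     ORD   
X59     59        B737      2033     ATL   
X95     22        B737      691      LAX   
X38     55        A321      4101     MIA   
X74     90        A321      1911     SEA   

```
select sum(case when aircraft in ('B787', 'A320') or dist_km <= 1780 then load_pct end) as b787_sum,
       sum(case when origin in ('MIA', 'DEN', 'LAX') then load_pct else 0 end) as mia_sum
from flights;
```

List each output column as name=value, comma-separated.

b787_sum=353, mia_sum=336

[b787_sum: aircraft in ('B787', 'A320') or dist_km <= 1780]
flight=X97: ✓ → 42
flight=X26: ✓ → 83
flight=X99: ✓ → 55
flight=X40: ✓ → 87
flight=X57: ✗
flight=X70: ✓ → 41
flight=X56: ✓ → 23
flight=X22: ✗
flight=X59: ✗
flight=X95: ✓ → 22
flight=X38: ✗
flight=X74: ✗
b787_sum = 42 + 83 + 55 + 87 + 41 + 23 + 22 = 353
—
[mia_sum: origin in ('MIA', 'DEN', 'LAX')]
flight=X97: ✓ → 42
flight=X26: ✓ → 83
flight=X99: ✓ → 55
flight=X40: ✗
flight=X57: ✓ → 38
flight=X70: ✓ → 41
flight=X56: ✗
flight=X22: ✗
flight=X59: ✗
flight=X95: ✓ → 22
flight=X38: ✓ → 55
flight=X74: ✗
mia_sum = 42 + 83 + 55 + 38 + 41 + 22 + 55 = 336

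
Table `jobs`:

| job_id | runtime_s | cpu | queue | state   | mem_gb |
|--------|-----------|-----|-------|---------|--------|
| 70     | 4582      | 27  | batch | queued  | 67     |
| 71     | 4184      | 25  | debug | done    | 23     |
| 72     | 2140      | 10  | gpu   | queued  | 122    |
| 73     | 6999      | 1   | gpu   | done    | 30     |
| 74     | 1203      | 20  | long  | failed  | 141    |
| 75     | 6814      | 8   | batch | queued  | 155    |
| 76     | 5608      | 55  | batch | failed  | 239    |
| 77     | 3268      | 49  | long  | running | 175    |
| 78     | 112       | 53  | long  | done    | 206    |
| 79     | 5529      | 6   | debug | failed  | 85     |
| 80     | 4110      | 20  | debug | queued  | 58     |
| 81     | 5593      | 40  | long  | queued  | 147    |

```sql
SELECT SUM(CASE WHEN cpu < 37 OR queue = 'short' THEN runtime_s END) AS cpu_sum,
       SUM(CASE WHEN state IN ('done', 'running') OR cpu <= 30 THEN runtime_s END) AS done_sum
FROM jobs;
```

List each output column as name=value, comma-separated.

cpu_sum=35561, done_sum=38941

[cpu_sum: cpu < 37 OR queue = 'short']
job_id=70: ✓ → 4582
job_id=71: ✓ → 4184
job_id=72: ✓ → 2140
job_id=73: ✓ → 6999
job_id=74: ✓ → 1203
job_id=75: ✓ → 6814
job_id=76: ✗
job_id=77: ✗
job_id=78: ✗
job_id=79: ✓ → 5529
job_id=80: ✓ → 4110
job_id=81: ✗
cpu_sum = 4582 + 4184 + 2140 + 6999 + 1203 + 6814 + 5529 + 4110 = 35561
—
[done_sum: state IN ('done', 'running') OR cpu <= 30]
job_id=70: ✓ → 4582
job_id=71: ✓ → 4184
job_id=72: ✓ → 2140
job_id=73: ✓ → 6999
job_id=74: ✓ → 1203
job_id=75: ✓ → 6814
job_id=76: ✗
job_id=77: ✓ → 3268
job_id=78: ✓ → 112
job_id=79: ✓ → 5529
job_id=80: ✓ → 4110
job_id=81: ✗
done_sum = 4582 + 4184 + 2140 + 6999 + 1203 + 6814 + 3268 + 112 + 5529 + 4110 = 38941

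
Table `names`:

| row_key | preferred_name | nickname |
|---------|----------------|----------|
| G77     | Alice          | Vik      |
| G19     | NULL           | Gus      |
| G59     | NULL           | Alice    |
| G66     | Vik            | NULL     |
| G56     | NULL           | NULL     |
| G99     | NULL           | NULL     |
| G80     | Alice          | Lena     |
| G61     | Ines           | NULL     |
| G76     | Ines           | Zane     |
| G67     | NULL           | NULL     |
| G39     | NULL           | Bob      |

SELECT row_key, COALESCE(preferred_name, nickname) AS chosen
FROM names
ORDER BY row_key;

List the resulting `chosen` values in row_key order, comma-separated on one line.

Gus, Bob, NULL, Alice, Ines, Vik, NULL, Ines, Alice, Alice, NULL

row_key=G19: preferred_name=NULL, nickname=Gus → Gus
row_key=G39: preferred_name=NULL, nickname=Bob → Bob
row_key=G56: preferred_name=NULL, nickname=NULL (all NULL) → NULL
row_key=G59: preferred_name=NULL, nickname=Alice → Alice
row_key=G61: preferred_name=Ines → Ines
row_key=G66: preferred_name=Vik → Vik
row_key=G67: preferred_name=NULL, nickname=NULL (all NULL) → NULL
row_key=G76: preferred_name=Ines → Ines
row_key=G77: preferred_name=Alice → Alice
row_key=G80: preferred_name=Alice → Alice
row_key=G99: preferred_name=NULL, nickname=NULL (all NULL) → NULL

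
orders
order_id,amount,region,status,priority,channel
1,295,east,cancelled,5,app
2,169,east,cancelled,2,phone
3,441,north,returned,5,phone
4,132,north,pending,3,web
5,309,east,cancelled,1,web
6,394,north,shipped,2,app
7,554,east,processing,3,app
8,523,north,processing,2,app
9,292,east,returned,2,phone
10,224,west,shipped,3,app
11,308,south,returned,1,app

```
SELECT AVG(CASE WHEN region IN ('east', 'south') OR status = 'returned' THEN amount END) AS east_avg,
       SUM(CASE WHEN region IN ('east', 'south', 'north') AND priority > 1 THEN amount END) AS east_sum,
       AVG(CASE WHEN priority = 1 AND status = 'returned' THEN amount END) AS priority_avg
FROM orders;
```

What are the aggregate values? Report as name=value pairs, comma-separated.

east_avg=338.2857142857, east_sum=2800, priority_avg=308

[east_avg: region IN ('east', 'south') OR status = 'returned']
order_id=1: ✓ → 295
order_id=2: ✓ → 169
order_id=3: ✓ → 441
order_id=4: ✗
order_id=5: ✓ → 309
order_id=6: ✗
order_id=7: ✓ → 554
order_id=8: ✗
order_id=9: ✓ → 292
order_id=10: ✗
order_id=11: ✓ → 308
east_avg = (295 + 169 + 441 + 309 + 554 + 292 + 308) / 7 = 338.2857142857
—
[east_sum: region IN ('east', 'south', 'north') AND priority > 1]
order_id=1: ✓ → 295
order_id=2: ✓ → 169
order_id=3: ✓ → 441
order_id=4: ✓ → 132
order_id=5: ✗
order_id=6: ✓ → 394
order_id=7: ✓ → 554
order_id=8: ✓ → 523
order_id=9: ✓ → 292
order_id=10: ✗
order_id=11: ✗
east_sum = 295 + 169 + 441 + 132 + 394 + 554 + 523 + 292 = 2800
—
[priority_avg: priority = 1 AND status = 'returned']
order_id=1: ✗
order_id=2: ✗
order_id=3: ✗
order_id=4: ✗
order_id=5: ✗
order_id=6: ✗
order_id=7: ✗
order_id=8: ✗
order_id=9: ✗
order_id=10: ✗
order_id=11: ✓ → 308
priority_avg = 308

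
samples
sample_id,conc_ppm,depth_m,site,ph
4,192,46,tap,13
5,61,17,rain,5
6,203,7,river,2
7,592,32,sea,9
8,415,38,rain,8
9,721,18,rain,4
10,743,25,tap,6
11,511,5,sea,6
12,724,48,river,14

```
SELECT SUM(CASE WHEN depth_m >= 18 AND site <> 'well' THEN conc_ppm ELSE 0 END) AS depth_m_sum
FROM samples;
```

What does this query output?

3387

sample_id=4: ✓ → 192
sample_id=5: ✗
sample_id=6: ✗
sample_id=7: ✓ → 592
sample_id=8: ✓ → 415
sample_id=9: ✓ → 721
sample_id=10: ✓ → 743
sample_id=11: ✗
sample_id=12: ✓ → 724
depth_m_sum = 192 + 592 + 415 + 721 + 743 + 724 = 3387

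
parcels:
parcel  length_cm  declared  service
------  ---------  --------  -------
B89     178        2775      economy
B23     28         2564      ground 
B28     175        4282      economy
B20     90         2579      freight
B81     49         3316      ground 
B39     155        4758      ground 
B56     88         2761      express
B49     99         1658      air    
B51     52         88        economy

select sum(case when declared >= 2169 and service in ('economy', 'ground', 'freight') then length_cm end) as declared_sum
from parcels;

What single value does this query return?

parcel=B89: ✓ → 178
parcel=B23: ✓ → 28
parcel=B28: ✓ → 175
parcel=B20: ✓ → 90
parcel=B81: ✓ → 49
parcel=B39: ✓ → 155
parcel=B56: ✗
parcel=B49: ✗
parcel=B51: ✗
declared_sum = 178 + 28 + 175 + 90 + 49 + 155 = 675

675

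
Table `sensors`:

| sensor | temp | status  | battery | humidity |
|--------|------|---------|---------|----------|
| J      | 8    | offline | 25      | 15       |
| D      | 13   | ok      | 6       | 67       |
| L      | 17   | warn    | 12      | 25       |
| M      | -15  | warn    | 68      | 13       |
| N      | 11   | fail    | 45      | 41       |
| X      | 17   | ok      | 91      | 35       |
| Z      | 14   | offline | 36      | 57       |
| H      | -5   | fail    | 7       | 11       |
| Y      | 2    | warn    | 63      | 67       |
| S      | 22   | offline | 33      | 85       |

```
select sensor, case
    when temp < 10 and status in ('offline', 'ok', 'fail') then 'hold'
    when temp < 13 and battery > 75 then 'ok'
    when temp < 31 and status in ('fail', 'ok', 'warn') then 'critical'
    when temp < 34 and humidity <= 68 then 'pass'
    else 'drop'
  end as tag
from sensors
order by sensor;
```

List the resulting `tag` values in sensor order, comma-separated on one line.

sensor=D: temp < 31 and status in ('fail', 'ok', 'warn') → critical
sensor=H: temp < 10 and status in ('offline', 'ok', 'fail') → hold
sensor=J: temp < 10 and status in ('offline', 'ok', 'fail') → hold
sensor=L: temp < 31 and status in ('fail', 'ok', 'warn') → critical
sensor=M: temp < 31 and status in ('fail', 'ok', 'warn') → critical
sensor=N: temp < 31 and status in ('fail', 'ok', 'warn') → critical
sensor=S: ELSE → drop
sensor=X: temp < 31 and status in ('fail', 'ok', 'warn') → critical
sensor=Y: temp < 31 and status in ('fail', 'ok', 'warn') → critical
sensor=Z: temp < 34 and humidity <= 68 → pass

critical, hold, hold, critical, critical, critical, drop, critical, critical, pass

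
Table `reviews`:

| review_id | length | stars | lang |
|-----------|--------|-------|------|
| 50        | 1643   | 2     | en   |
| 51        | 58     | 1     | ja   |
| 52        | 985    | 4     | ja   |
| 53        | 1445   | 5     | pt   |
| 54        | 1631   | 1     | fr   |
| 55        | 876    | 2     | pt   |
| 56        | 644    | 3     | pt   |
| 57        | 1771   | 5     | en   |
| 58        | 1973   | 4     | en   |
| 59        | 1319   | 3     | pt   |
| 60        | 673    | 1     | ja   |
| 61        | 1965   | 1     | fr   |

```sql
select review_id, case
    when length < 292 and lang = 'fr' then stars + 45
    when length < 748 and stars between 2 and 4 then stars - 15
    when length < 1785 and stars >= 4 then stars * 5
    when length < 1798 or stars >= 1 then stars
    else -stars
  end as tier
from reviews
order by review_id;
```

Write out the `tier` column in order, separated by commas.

review_id=50: length < 1798 or stars >= 1 → 2
review_id=51: length < 1798 or stars >= 1 → 1
review_id=52: length < 1785 and stars >= 4 → 20
review_id=53: length < 1785 and stars >= 4 → 25
review_id=54: length < 1798 or stars >= 1 → 1
review_id=55: length < 1798 or stars >= 1 → 2
review_id=56: length < 748 and stars between 2 and 4 → -12
review_id=57: length < 1785 and stars >= 4 → 25
review_id=58: length < 1798 or stars >= 1 → 4
review_id=59: length < 1798 or stars >= 1 → 3
review_id=60: length < 1798 or stars >= 1 → 1
review_id=61: length < 1798 or stars >= 1 → 1

2, 1, 20, 25, 1, 2, -12, 25, 4, 3, 1, 1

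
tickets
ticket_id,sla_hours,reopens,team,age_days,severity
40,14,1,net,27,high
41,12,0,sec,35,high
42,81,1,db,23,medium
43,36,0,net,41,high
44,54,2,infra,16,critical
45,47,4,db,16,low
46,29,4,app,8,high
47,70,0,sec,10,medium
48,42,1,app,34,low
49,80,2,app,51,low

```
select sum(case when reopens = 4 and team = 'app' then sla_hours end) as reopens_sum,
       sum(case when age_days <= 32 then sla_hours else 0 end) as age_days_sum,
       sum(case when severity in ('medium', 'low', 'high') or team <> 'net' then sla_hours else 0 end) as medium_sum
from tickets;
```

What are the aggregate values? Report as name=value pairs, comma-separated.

reopens_sum=29, age_days_sum=295, medium_sum=465

[reopens_sum: reopens = 4 and team = 'app']
ticket_id=40: ✗
ticket_id=41: ✗
ticket_id=42: ✗
ticket_id=43: ✗
ticket_id=44: ✗
ticket_id=45: ✗
ticket_id=46: ✓ → 29
ticket_id=47: ✗
ticket_id=48: ✗
ticket_id=49: ✗
reopens_sum = 29
—
[age_days_sum: age_days <= 32]
ticket_id=40: ✓ → 14
ticket_id=41: ✗
ticket_id=42: ✓ → 81
ticket_id=43: ✗
ticket_id=44: ✓ → 54
ticket_id=45: ✓ → 47
ticket_id=46: ✓ → 29
ticket_id=47: ✓ → 70
ticket_id=48: ✗
ticket_id=49: ✗
age_days_sum = 14 + 81 + 54 + 47 + 29 + 70 = 295
—
[medium_sum: severity in ('medium', 'low', 'high') or team <> 'net']
ticket_id=40: ✓ → 14
ticket_id=41: ✓ → 12
ticket_id=42: ✓ → 81
ticket_id=43: ✓ → 36
ticket_id=44: ✓ → 54
ticket_id=45: ✓ → 47
ticket_id=46: ✓ → 29
ticket_id=47: ✓ → 70
ticket_id=48: ✓ → 42
ticket_id=49: ✓ → 80
medium_sum = 14 + 12 + 81 + 36 + 54 + 47 + 29 + 70 + 42 + 80 = 465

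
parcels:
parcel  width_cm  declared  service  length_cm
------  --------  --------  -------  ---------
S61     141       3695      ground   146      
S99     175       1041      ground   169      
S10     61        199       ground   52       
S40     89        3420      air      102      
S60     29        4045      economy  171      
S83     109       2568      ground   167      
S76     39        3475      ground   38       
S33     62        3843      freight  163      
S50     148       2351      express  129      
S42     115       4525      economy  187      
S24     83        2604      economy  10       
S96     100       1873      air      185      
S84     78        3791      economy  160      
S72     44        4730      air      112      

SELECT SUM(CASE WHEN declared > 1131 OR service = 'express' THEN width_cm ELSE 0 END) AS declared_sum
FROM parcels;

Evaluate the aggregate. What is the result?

parcel=S61: ✓ → 141
parcel=S99: ✗
parcel=S10: ✗
parcel=S40: ✓ → 89
parcel=S60: ✓ → 29
parcel=S83: ✓ → 109
parcel=S76: ✓ → 39
parcel=S33: ✓ → 62
parcel=S50: ✓ → 148
parcel=S42: ✓ → 115
parcel=S24: ✓ → 83
parcel=S96: ✓ → 100
parcel=S84: ✓ → 78
parcel=S72: ✓ → 44
declared_sum = 141 + 89 + 29 + 109 + 39 + 62 + 148 + 115 + 83 + 100 + 78 + 44 = 1037

1037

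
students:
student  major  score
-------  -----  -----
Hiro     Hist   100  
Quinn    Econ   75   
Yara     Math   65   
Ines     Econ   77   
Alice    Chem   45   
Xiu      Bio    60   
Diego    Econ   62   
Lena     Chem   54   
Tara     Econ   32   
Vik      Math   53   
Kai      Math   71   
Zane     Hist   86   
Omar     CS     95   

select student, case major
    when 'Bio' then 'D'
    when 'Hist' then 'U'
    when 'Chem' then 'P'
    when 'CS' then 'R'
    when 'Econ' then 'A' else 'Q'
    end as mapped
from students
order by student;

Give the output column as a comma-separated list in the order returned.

P, A, U, A, Q, P, R, A, A, Q, D, Q, U

student=Alice: major='Chem' → P
student=Diego: major='Econ' → A
student=Hiro: major='Hist' → U
student=Ines: major='Econ' → A
student=Kai: ELSE → Q
student=Lena: major='Chem' → P
student=Omar: major='CS' → R
student=Quinn: major='Econ' → A
student=Tara: major='Econ' → A
student=Vik: ELSE → Q
student=Xiu: major='Bio' → D
student=Yara: ELSE → Q
student=Zane: major='Hist' → U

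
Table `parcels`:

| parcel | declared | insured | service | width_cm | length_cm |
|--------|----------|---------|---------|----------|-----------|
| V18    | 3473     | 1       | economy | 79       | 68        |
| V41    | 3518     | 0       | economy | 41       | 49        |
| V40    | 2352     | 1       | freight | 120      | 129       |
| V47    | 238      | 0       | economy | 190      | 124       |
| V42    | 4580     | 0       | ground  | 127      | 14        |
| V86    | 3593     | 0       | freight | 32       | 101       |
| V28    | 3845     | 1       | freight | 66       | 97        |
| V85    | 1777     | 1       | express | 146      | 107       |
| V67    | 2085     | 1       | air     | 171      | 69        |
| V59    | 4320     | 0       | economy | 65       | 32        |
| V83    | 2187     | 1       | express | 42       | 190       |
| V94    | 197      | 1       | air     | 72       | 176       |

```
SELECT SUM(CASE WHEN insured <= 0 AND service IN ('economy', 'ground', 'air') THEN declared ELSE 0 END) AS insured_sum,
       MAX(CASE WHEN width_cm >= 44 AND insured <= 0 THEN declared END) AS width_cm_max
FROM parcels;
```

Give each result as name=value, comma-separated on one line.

[insured_sum: insured <= 0 AND service IN ('economy', 'ground', 'air')]
parcel=V18: ✗
parcel=V41: ✓ → 3518
parcel=V40: ✗
parcel=V47: ✓ → 238
parcel=V42: ✓ → 4580
parcel=V86: ✗
parcel=V28: ✗
parcel=V85: ✗
parcel=V67: ✗
parcel=V59: ✓ → 4320
parcel=V83: ✗
parcel=V94: ✗
insured_sum = 3518 + 238 + 4580 + 4320 = 12656
—
[width_cm_max: width_cm >= 44 AND insured <= 0]
parcel=V18: ✗
parcel=V41: ✗
parcel=V40: ✗
parcel=V47: ✓ → 238
parcel=V42: ✓ → 4580
parcel=V86: ✗
parcel=V28: ✗
parcel=V85: ✗
parcel=V67: ✗
parcel=V59: ✓ → 4320
parcel=V83: ✗
parcel=V94: ✗
width_cm_max = MAX(238, 4580, 4320) = 4580

insured_sum=12656, width_cm_max=4580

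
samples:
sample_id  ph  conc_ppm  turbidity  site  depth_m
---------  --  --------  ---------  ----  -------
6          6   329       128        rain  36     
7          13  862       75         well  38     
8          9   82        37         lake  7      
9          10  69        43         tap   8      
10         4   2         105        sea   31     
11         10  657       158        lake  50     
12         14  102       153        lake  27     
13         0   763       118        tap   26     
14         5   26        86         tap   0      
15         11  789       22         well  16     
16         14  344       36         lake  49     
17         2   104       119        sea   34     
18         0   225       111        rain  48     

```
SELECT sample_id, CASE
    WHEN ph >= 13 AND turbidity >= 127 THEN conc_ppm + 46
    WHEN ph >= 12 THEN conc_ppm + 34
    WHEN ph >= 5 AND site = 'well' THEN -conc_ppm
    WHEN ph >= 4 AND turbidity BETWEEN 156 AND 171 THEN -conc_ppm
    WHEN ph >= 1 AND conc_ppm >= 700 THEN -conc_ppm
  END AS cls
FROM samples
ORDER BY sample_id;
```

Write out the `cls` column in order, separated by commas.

sample_id=6: (no match → NULL) → NULL
sample_id=7: ph >= 12 → 896
sample_id=8: (no match → NULL) → NULL
sample_id=9: (no match → NULL) → NULL
sample_id=10: (no match → NULL) → NULL
sample_id=11: ph >= 4 AND turbidity BETWEEN 156 AND 171 → -657
sample_id=12: ph >= 13 AND turbidity >= 127 → 148
sample_id=13: (no match → NULL) → NULL
sample_id=14: (no match → NULL) → NULL
sample_id=15: ph >= 5 AND site = 'well' → -789
sample_id=16: ph >= 12 → 378
sample_id=17: (no match → NULL) → NULL
sample_id=18: (no match → NULL) → NULL

NULL, 896, NULL, NULL, NULL, -657, 148, NULL, NULL, -789, 378, NULL, NULL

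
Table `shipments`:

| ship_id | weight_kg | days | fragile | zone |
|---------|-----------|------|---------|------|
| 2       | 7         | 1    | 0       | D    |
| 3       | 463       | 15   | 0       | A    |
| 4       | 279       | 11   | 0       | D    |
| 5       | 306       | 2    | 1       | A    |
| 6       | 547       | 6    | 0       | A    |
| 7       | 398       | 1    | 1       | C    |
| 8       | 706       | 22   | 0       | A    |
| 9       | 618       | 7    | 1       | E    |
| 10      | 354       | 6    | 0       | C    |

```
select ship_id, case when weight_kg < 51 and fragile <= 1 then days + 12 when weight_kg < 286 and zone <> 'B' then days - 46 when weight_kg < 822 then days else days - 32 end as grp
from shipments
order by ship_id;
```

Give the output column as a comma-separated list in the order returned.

13, 15, -35, 2, 6, 1, 22, 7, 6

ship_id=2: weight_kg < 51 and fragile <= 1 → 13
ship_id=3: weight_kg < 822 → 15
ship_id=4: weight_kg < 286 and zone <> 'B' → -35
ship_id=5: weight_kg < 822 → 2
ship_id=6: weight_kg < 822 → 6
ship_id=7: weight_kg < 822 → 1
ship_id=8: weight_kg < 822 → 22
ship_id=9: weight_kg < 822 → 7
ship_id=10: weight_kg < 822 → 6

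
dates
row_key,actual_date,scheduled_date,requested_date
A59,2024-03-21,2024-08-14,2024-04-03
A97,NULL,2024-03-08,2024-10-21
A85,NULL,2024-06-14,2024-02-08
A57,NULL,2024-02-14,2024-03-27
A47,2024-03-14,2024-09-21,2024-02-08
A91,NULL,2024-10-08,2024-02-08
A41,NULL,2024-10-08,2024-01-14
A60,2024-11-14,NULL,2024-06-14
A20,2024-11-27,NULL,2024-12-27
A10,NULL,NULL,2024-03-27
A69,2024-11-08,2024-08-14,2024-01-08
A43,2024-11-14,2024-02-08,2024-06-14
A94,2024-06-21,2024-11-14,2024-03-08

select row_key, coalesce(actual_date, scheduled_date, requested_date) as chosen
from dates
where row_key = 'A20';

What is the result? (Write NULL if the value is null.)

row_key = A20: actual_date=2024-11-27, scheduled_date=NULL, requested_date=2024-12-27.
actual_date=2024-11-27 → 2024-11-27

2024-11-27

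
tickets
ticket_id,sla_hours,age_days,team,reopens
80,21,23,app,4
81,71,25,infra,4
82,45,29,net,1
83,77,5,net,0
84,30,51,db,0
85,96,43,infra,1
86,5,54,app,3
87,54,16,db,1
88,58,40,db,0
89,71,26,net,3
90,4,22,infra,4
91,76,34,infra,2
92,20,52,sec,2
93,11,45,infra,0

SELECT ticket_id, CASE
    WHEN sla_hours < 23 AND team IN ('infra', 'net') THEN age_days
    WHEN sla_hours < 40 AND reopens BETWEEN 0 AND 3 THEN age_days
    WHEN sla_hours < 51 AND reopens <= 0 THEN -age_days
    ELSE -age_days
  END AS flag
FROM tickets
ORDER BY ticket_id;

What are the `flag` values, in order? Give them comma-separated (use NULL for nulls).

ticket_id=80: ELSE → -23
ticket_id=81: ELSE → -25
ticket_id=82: ELSE → -29
ticket_id=83: ELSE → -5
ticket_id=84: sla_hours < 40 AND reopens BETWEEN 0 AND 3 → 51
ticket_id=85: ELSE → -43
ticket_id=86: sla_hours < 40 AND reopens BETWEEN 0 AND 3 → 54
ticket_id=87: ELSE → -16
ticket_id=88: ELSE → -40
ticket_id=89: ELSE → -26
ticket_id=90: sla_hours < 23 AND team IN ('infra', 'net') → 22
ticket_id=91: ELSE → -34
ticket_id=92: sla_hours < 40 AND reopens BETWEEN 0 AND 3 → 52
ticket_id=93: sla_hours < 23 AND team IN ('infra', 'net') → 45

-23, -25, -29, -5, 51, -43, 54, -16, -40, -26, 22, -34, 52, 45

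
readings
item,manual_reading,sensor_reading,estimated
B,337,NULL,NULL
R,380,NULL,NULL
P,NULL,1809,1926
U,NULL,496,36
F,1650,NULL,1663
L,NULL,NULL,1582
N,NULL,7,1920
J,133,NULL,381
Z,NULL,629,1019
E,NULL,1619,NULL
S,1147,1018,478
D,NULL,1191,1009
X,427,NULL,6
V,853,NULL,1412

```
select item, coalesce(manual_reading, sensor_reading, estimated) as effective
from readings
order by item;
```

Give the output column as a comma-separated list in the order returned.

item=B: manual_reading=337 → 337
item=D: manual_reading=NULL, sensor_reading=1191 → 1191
item=E: manual_reading=NULL, sensor_reading=1619 → 1619
item=F: manual_reading=1650 → 1650
item=J: manual_reading=133 → 133
item=L: manual_reading=NULL, sensor_reading=NULL, estimated=1582 → 1582
item=N: manual_reading=NULL, sensor_reading=7 → 7
item=P: manual_reading=NULL, sensor_reading=1809 → 1809
item=R: manual_reading=380 → 380
item=S: manual_reading=1147 → 1147
item=U: manual_reading=NULL, sensor_reading=496 → 496
item=V: manual_reading=853 → 853
item=X: manual_reading=427 → 427
item=Z: manual_reading=NULL, sensor_reading=629 → 629

337, 1191, 1619, 1650, 133, 1582, 7, 1809, 380, 1147, 496, 853, 427, 629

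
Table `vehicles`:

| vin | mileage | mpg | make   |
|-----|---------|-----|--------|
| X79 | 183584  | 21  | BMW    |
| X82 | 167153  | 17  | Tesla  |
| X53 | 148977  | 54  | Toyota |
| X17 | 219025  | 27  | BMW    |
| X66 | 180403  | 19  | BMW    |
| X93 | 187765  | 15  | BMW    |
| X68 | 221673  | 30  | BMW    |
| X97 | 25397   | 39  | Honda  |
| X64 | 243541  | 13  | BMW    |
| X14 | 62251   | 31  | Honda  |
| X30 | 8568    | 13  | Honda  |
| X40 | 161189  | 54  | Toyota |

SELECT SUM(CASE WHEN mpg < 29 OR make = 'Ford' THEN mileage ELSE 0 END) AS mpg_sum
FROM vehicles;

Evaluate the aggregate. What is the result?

vin=X79: ✓ → 183584
vin=X82: ✓ → 167153
vin=X53: ✗
vin=X17: ✓ → 219025
vin=X66: ✓ → 180403
vin=X93: ✓ → 187765
vin=X68: ✗
vin=X97: ✗
vin=X64: ✓ → 243541
vin=X14: ✗
vin=X30: ✓ → 8568
vin=X40: ✗
mpg_sum = 183584 + 167153 + 219025 + 180403 + 187765 + 243541 + 8568 = 1190039

1190039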